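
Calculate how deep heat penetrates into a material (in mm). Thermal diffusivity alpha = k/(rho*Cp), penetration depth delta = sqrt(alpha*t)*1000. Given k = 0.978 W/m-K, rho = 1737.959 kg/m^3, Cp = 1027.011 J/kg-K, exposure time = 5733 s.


alpha = 0.978 / (1737.959 * 1027.011) = 5.4793e-07 m^2/s
alpha * t = 0.0031413
delta = sqrt(0.0031413) * 1000 = 56.047 mm

56.047 mm


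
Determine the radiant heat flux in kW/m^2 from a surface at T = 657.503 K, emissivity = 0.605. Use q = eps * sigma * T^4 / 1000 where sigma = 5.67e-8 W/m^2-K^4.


T^4 = 1.8689e+11
q = 0.605 * 5.67e-8 * 1.8689e+11 / 1000 = 6.4111 kW/m^2

6.4111 kW/m^2


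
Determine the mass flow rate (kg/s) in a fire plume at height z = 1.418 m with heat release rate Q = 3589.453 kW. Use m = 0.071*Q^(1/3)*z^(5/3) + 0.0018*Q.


Q^(1/3) = 15.311
z^(5/3) = 1.7898
First term = 0.071 * 15.311 * 1.7898 = 1.9456
Second term = 0.0018 * 3589.453 = 6.4610
m = 8.4067 kg/s

8.4067 kg/s


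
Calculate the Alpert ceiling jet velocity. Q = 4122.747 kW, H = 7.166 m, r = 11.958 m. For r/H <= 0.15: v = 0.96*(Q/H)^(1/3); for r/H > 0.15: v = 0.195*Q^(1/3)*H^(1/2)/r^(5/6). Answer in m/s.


r/H = 11.958 / 7.166 = 1.6687
r/H > 0.15, so v = 0.195*Q^(1/3)*H^(1/2)/r^(5/6)
Q^(1/3) = 16.035
H^(1/2) = 2.6769
r^(5/6) = 7.9077
v = 0.195 * 16.035 * 2.6769 / 7.9077 = 1.0585 m/s

1.0585 m/s


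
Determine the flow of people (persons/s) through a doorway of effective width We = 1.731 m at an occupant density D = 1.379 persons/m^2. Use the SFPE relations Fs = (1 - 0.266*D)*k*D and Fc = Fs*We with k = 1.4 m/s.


1 - 0.266*D = 1 - 0.266*1.379 = 0.63319
Fs = 0.63319 * 1.4 * 1.379 = 1.2224 persons/(s*m)
Fc = 1.2224 * 1.731 = 2.1160 persons/s

2.1160 persons/s


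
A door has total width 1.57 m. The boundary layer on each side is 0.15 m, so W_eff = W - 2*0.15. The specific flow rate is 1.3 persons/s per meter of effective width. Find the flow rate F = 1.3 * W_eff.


W_eff = 1.57 - 0.30 = 1.27 m
F = 1.3 * 1.27 = 1.651 persons/s

1.651 persons/s


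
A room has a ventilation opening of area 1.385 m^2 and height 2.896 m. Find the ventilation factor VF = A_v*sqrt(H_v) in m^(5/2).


sqrt(H_v) = 1.7018
VF = 1.385 * 1.7018 = 2.3569 m^(5/2)

2.3569 m^(5/2)


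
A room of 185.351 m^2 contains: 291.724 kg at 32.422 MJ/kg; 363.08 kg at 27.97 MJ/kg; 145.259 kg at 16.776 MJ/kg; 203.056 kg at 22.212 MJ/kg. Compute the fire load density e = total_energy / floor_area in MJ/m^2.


Total energy = 291.724*32.422 + 363.08*27.97 + 145.259*16.776 + 203.056*22.212
= 9458.276 + 10155.35 + 2436.865 + 4510.280
= 26560.77 MJ
e = 26560.77 / 185.351 = 143.30 MJ/m^2

143.30 MJ/m^2


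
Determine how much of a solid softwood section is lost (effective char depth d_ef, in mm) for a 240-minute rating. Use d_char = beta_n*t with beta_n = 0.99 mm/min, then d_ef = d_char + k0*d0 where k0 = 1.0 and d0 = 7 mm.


d_char = 0.99 * 240 = 237.6 mm
d_ef = 237.6 + 1.0*7 = 244.6 mm

244.6 mm


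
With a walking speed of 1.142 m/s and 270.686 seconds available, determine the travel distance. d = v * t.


d = 1.142 * 270.686 = 309.12 m

309.12 m


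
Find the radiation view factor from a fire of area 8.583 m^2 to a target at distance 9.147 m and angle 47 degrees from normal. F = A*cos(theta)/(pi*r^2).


cos(47 deg) = 0.68200
pi*r^2 = 262.85
F = 8.583 * 0.68200 / 262.85 = 0.022270

0.022270


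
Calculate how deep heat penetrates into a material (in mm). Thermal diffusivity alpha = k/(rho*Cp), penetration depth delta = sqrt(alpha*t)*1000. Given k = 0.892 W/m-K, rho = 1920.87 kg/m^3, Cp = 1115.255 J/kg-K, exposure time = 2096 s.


alpha = 0.892 / (1920.87 * 1115.255) = 4.1638e-07 m^2/s
alpha * t = 0.00087274
delta = sqrt(0.00087274) * 1000 = 29.542 mm

29.542 mm


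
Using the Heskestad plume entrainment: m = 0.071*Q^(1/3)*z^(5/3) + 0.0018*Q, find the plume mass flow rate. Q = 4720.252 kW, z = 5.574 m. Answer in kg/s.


Q^(1/3) = 16.775
z^(5/3) = 17.523
First term = 0.071 * 16.775 * 17.523 = 20.870
Second term = 0.0018 * 4720.252 = 8.4965
m = 29.367 kg/s

29.367 kg/s


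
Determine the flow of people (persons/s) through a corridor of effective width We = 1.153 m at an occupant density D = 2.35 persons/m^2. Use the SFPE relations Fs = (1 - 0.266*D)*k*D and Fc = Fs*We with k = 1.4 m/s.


1 - 0.266*D = 1 - 0.266*2.35 = 0.37490
Fs = 0.37490 * 1.4 * 2.35 = 1.2334 persons/(s*m)
Fc = 1.2334 * 1.153 = 1.4221 persons/s

1.4221 persons/s


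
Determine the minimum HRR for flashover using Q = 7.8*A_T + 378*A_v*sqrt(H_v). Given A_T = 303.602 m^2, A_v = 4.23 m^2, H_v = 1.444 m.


7.8*A_T = 2368.1
sqrt(H_v) = 1.2017
378*A_v*sqrt(H_v) = 1921.4
Q = 2368.1 + 1921.4 = 4289.5 kW

4289.5 kW


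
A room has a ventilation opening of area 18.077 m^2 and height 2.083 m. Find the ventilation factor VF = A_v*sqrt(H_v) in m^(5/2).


sqrt(H_v) = 1.4433
VF = 18.077 * 1.4433 = 26.090 m^(5/2)

26.090 m^(5/2)


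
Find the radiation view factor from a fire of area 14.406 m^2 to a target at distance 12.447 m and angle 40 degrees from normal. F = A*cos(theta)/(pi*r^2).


cos(40 deg) = 0.76604
pi*r^2 = 486.72
F = 14.406 * 0.76604 / 486.72 = 0.022673

0.022673


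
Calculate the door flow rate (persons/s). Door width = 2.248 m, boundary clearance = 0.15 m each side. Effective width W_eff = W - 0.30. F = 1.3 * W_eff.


W_eff = 2.248 - 0.30 = 1.948 m
F = 1.3 * 1.948 = 2.5324 persons/s

2.5324 persons/s


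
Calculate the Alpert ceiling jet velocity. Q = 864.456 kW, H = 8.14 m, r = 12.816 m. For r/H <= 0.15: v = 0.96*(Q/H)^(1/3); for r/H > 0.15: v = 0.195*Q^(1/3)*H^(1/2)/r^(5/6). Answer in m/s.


r/H = 12.816 / 8.14 = 1.5744
r/H > 0.15, so v = 0.195*Q^(1/3)*H^(1/2)/r^(5/6)
Q^(1/3) = 9.5261
H^(1/2) = 2.8531
r^(5/6) = 8.3777
v = 0.195 * 9.5261 * 2.8531 / 8.3777 = 0.63261 m/s

0.63261 m/s


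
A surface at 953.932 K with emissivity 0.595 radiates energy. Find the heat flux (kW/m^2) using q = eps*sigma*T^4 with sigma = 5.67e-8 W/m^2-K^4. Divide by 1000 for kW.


T^4 = 8.2807e+11
q = 0.595 * 5.67e-8 * 8.2807e+11 / 1000 = 27.936 kW/m^2

27.936 kW/m^2


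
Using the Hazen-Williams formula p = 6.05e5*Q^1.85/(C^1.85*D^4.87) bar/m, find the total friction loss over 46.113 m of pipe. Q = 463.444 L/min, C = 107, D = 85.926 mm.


Q^1.85 = 85525
C^1.85 = 5680.2
D^4.87 = 2.6253e+09
p/m = 0.0034698 bar/m
p_total = 0.0034698 * 46.113 = 0.16000 bar

0.16000 bar


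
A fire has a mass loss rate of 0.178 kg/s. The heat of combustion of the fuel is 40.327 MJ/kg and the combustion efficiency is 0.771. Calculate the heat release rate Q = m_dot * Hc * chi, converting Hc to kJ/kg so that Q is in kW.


Hc = 40.327 MJ/kg = 40.327 * 1000 kJ/kg = 40327 kJ/kg
Q = 0.178 kg/s * 40327 kJ/kg * 0.771 = 5534.4 kW

5534.4 kW


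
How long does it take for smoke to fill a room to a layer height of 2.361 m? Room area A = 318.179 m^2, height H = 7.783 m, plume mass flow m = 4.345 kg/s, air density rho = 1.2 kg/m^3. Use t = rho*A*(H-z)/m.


H - z = 5.422 m
t = 1.2 * 318.179 * 5.422 / 4.345 = 476.46 s

476.46 s


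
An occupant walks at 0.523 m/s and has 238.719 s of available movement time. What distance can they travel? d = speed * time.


d = 0.523 * 238.719 = 124.85 m

124.85 m


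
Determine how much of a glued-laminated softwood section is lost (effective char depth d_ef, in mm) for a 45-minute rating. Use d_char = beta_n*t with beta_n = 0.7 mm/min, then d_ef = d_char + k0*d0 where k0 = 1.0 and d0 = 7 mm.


d_char = 0.7 * 45 = 31.5 mm
d_ef = 31.5 + 1.0*7 = 38.5 mm

38.5 mm


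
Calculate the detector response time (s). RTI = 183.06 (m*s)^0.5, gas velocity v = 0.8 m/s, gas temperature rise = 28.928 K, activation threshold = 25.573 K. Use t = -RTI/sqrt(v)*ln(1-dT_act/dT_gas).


dT_act/dT_gas = 0.88402
ln(1 - 0.88402) = -2.1544
t = -183.06 / sqrt(0.8) * -2.1544 = 440.93 s

440.93 s


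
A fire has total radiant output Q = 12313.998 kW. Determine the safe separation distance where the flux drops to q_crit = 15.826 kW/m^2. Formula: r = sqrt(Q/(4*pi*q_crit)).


4*pi*q_crit = 198.88
Q/(4*pi*q_crit) = 61.918
r = sqrt(61.918) = 7.8688 m

7.8688 m


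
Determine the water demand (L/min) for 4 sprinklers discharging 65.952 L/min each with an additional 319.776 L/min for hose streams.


Sprinkler demand = 4 * 65.952 = 263.808 L/min
Total = 263.808 + 319.776 = 583.584 L/min

583.584 L/min


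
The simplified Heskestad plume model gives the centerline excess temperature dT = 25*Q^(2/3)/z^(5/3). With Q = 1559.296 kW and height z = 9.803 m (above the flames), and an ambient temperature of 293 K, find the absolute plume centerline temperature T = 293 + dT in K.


Q^(2/3) = 134.47
z^(5/3) = 44.902
dT = 25 * 134.47 / 44.902 = 74.868 K
T = 293 + 74.868 = 367.87 K

367.87 K


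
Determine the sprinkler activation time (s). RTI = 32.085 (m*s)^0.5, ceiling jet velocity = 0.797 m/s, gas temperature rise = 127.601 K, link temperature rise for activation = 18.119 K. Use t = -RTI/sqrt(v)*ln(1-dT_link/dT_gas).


dT_link/dT_gas = 0.14200
ln(1 - 0.14200) = -0.15315
t = -32.085 / sqrt(0.797) * -0.15315 = 5.5041 s

5.5041 s


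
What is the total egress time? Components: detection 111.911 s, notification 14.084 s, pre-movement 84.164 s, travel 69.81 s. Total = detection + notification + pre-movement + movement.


Total = 111.911 + 14.084 + 84.164 + 69.81 = 279.969 s

279.969 s


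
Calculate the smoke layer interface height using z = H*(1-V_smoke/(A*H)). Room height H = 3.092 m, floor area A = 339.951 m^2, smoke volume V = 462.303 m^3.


V/(A*H) = 0.43982
1 - 0.43982 = 0.56018
z = 3.092 * 0.56018 = 1.7321 m

1.7321 m


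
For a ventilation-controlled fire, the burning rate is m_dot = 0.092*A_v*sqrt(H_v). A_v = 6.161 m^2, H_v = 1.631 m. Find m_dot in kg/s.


sqrt(H_v) = 1.2771
m_dot = 0.092 * 6.161 * 1.2771 = 0.72388 kg/s

0.72388 kg/s


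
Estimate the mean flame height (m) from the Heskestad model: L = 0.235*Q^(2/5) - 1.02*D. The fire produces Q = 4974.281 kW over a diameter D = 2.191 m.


Q^(2/5) = 30.109
0.235 * Q^(2/5) = 7.0755
1.02 * D = 2.2348
L = 4.8407 m

4.8407 m


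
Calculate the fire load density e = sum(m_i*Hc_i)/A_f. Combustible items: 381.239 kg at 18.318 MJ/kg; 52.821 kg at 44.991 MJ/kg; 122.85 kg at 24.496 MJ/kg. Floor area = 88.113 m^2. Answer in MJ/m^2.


Total energy = 381.239*18.318 + 52.821*44.991 + 122.85*24.496
= 6983.536 + 2376.470 + 3009.334
= 12369.34 MJ
e = 12369.34 / 88.113 = 140.38 MJ/m^2

140.38 MJ/m^2


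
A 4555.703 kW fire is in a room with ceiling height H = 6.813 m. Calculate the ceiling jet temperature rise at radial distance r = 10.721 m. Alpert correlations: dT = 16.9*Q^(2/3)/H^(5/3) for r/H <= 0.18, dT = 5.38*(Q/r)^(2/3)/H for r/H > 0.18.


r/H = 10.721 / 6.813 = 1.5736
r/H > 0.18, so dT = 5.38*(Q/r)^(2/3)/H
Q/r = 424.93
(Q/r)^(2/3) = 56.521
dT = 5.38 * 56.521 / 6.813 = 44.633 K

44.633 K


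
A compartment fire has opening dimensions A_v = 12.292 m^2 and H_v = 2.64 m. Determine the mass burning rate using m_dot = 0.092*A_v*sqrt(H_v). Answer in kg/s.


sqrt(H_v) = 1.6248
m_dot = 0.092 * 12.292 * 1.6248 = 1.8374 kg/s

1.8374 kg/s


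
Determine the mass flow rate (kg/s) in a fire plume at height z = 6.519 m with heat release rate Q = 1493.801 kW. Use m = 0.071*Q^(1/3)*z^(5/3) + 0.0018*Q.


Q^(1/3) = 11.431
z^(5/3) = 22.749
First term = 0.071 * 11.431 * 22.749 = 18.464
Second term = 0.0018 * 1493.801 = 2.6888
m = 21.153 kg/s

21.153 kg/s


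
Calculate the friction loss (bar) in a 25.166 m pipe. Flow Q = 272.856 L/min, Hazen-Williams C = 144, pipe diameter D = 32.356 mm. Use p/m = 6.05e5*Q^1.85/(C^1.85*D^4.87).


Q^1.85 = 32098
C^1.85 = 9839.4
D^4.87 = 2.2567e+07
p/m = 0.087454 bar/m
p_total = 0.087454 * 25.166 = 2.2009 bar

2.2009 bar


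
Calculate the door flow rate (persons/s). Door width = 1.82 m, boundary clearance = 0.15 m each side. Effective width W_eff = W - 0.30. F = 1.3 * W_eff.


W_eff = 1.82 - 0.30 = 1.52 m
F = 1.3 * 1.52 = 1.976 persons/s

1.976 persons/s


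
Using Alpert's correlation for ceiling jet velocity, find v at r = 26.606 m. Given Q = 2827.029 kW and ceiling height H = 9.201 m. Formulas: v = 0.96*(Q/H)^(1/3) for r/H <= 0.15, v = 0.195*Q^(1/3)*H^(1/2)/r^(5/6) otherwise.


r/H = 26.606 / 9.201 = 2.8916
r/H > 0.15, so v = 0.195*Q^(1/3)*H^(1/2)/r^(5/6)
Q^(1/3) = 14.140
H^(1/2) = 3.0333
r^(5/6) = 15.399
v = 0.195 * 14.140 * 3.0333 / 15.399 = 0.54314 m/s

0.54314 m/s


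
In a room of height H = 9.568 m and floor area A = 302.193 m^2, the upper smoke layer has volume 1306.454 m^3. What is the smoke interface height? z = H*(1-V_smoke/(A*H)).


V/(A*H) = 0.45184
1 - 0.45184 = 0.54816
z = 9.568 * 0.54816 = 5.2448 m

5.2448 m


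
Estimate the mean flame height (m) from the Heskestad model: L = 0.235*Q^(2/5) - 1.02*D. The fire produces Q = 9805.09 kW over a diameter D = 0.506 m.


Q^(2/5) = 39.499
0.235 * Q^(2/5) = 9.2821
1.02 * D = 0.51612
L = 8.7660 m

8.7660 m


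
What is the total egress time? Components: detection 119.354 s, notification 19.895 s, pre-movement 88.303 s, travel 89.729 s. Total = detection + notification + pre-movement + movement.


Total = 119.354 + 19.895 + 88.303 + 89.729 = 317.281 s

317.281 s


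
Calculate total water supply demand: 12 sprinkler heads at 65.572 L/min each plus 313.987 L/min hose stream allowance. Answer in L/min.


Sprinkler demand = 12 * 65.572 = 786.864 L/min
Total = 786.864 + 313.987 = 1100.851 L/min

1100.851 L/min


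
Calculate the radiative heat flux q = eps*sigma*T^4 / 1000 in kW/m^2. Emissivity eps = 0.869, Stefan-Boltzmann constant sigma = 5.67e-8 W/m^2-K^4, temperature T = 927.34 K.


T^4 = 7.3953e+11
q = 0.869 * 5.67e-8 * 7.3953e+11 / 1000 = 36.438 kW/m^2

36.438 kW/m^2


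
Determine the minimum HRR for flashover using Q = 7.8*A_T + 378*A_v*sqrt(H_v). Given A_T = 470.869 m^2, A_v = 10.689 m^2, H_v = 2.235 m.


7.8*A_T = 3672.8
sqrt(H_v) = 1.4950
378*A_v*sqrt(H_v) = 6040.4
Q = 3672.8 + 6040.4 = 9713.2 kW

9713.2 kW


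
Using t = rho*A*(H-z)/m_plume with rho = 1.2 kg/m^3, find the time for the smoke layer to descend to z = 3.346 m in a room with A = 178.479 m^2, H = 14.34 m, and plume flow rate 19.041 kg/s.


H - z = 10.994 m
t = 1.2 * 178.479 * 10.994 / 19.041 = 123.66 s

123.66 s


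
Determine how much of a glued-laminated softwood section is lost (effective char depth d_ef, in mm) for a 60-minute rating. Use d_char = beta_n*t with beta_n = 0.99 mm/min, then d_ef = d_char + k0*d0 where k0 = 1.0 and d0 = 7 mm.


d_char = 0.99 * 60 = 59.4 mm
d_ef = 59.4 + 1.0*7 = 66.4 mm

66.4 mm


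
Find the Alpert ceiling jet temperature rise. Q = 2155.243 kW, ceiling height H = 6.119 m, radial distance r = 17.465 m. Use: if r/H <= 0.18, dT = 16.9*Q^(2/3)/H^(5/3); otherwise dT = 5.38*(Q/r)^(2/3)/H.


r/H = 17.465 / 6.119 = 2.8542
r/H > 0.18, so dT = 5.38*(Q/r)^(2/3)/H
Q/r = 123.40
(Q/r)^(2/3) = 24.787
dT = 5.38 * 24.787 / 6.119 = 21.793 K

21.793 K


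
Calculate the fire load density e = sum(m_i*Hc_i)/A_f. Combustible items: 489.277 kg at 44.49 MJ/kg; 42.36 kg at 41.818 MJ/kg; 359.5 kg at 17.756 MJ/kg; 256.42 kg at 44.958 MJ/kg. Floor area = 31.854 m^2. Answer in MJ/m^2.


Total energy = 489.277*44.49 + 42.36*41.818 + 359.5*17.756 + 256.42*44.958
= 21767.93 + 1771.410 + 6383.282 + 11528.13
= 41450.76 MJ
e = 41450.76 / 31.854 = 1301.3 MJ/m^2

1301.3 MJ/m^2


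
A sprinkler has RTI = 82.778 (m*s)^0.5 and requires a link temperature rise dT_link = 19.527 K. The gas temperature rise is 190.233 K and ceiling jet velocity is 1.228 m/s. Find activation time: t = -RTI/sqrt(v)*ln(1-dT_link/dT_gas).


dT_link/dT_gas = 0.10265
ln(1 - 0.10265) = -0.10831
t = -82.778 / sqrt(1.228) * -0.10831 = 8.0904 s

8.0904 s


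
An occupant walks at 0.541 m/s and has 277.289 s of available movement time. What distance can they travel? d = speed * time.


d = 0.541 * 277.289 = 150.01 m

150.01 m


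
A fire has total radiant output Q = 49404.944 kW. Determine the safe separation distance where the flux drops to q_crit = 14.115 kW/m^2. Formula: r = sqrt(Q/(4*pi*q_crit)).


4*pi*q_crit = 177.37
Q/(4*pi*q_crit) = 278.53
r = sqrt(278.53) = 16.689 m

16.689 m


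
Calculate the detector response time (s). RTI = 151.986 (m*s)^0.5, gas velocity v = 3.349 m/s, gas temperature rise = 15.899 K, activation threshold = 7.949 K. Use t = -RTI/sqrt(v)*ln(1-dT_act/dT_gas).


dT_act/dT_gas = 0.49997
ln(1 - 0.49997) = -0.69308
t = -151.986 / sqrt(3.349) * -0.69308 = 57.561 s

57.561 s


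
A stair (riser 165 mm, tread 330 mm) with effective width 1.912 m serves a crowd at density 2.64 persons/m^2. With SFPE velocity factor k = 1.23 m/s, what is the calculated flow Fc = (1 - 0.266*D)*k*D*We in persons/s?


1 - 0.266*D = 1 - 0.266*2.64 = 0.29776
Fs = 0.29776 * 1.23 * 2.64 = 0.96689 persons/(s*m)
Fc = 0.96689 * 1.912 = 1.8487 persons/s

1.8487 persons/s


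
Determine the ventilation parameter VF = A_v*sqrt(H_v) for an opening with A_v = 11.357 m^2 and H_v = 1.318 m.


sqrt(H_v) = 1.1480
VF = 11.357 * 1.1480 = 13.038 m^(5/2)

13.038 m^(5/2)


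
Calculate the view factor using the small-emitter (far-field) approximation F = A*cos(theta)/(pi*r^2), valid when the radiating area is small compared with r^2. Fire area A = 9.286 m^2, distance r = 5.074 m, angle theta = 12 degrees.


cos(12 deg) = 0.97815
pi*r^2 = 80.882
F = 9.286 * 0.97815 / 80.882 = 0.11230

0.11230


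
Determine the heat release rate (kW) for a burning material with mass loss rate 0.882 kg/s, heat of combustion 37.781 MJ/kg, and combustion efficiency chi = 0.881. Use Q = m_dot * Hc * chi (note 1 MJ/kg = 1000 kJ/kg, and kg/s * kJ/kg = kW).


Hc = 37.781 MJ/kg = 37.781 * 1000 kJ/kg = 37781 kJ/kg
Q = 0.882 kg/s * 37781 kJ/kg * 0.881 = 29357 kW

29357 kW


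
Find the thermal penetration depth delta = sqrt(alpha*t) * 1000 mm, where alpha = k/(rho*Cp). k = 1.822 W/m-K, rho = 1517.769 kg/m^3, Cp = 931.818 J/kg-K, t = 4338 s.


alpha = 1.822 / (1517.769 * 931.818) = 1.2883e-06 m^2/s
alpha * t = 0.0055886
delta = sqrt(0.0055886) * 1000 = 74.757 mm

74.757 mm


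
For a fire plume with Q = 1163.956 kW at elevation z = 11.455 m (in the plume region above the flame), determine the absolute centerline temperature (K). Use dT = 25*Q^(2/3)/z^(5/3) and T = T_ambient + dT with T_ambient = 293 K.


Q^(2/3) = 110.65
z^(5/3) = 58.209
dT = 25 * 110.65 / 58.209 = 47.523 K
T = 293 + 47.523 = 340.52 K

340.52 K


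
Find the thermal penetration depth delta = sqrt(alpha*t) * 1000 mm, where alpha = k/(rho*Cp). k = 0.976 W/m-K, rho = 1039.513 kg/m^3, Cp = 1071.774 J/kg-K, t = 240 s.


alpha = 0.976 / (1039.513 * 1071.774) = 8.7603e-07 m^2/s
alpha * t = 0.00021025
delta = sqrt(0.00021025) * 1000 = 14.500 mm

14.500 mm


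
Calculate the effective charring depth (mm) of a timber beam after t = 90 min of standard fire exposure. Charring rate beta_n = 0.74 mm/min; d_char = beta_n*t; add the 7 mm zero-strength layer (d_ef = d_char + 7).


d_char = 0.74 * 90 = 66.6 mm
d_ef = 66.6 + 1.0*7 = 73.6 mm

73.6 mm


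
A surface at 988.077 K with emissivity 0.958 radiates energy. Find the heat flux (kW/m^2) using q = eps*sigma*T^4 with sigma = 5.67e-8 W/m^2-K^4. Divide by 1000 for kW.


T^4 = 9.5315e+11
q = 0.958 * 5.67e-8 * 9.5315e+11 / 1000 = 51.774 kW/m^2

51.774 kW/m^2


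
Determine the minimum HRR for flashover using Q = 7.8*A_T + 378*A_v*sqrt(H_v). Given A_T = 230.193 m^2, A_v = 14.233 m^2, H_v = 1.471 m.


7.8*A_T = 1795.5
sqrt(H_v) = 1.2128
378*A_v*sqrt(H_v) = 6525.2
Q = 1795.5 + 6525.2 = 8320.7 kW

8320.7 kW


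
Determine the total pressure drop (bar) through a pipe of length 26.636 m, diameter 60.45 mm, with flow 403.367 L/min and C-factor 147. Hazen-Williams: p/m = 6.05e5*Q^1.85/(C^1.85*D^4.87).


Q^1.85 = 66152
C^1.85 = 10222
D^4.87 = 4.7359e+08
p/m = 0.0082673 bar/m
p_total = 0.0082673 * 26.636 = 0.22021 bar

0.22021 bar


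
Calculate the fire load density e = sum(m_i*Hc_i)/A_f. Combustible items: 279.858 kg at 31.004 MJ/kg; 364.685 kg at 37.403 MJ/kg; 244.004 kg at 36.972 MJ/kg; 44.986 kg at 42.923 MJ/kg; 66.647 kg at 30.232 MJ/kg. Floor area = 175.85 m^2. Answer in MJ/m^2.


Total energy = 279.858*31.004 + 364.685*37.403 + 244.004*36.972 + 44.986*42.923 + 66.647*30.232
= 8676.717 + 13640.31 + 9021.316 + 1930.934 + 2014.872
= 35284.15 MJ
e = 35284.15 / 175.85 = 200.65 MJ/m^2

200.65 MJ/m^2


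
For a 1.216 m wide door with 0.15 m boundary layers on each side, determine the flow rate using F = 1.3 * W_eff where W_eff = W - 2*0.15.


W_eff = 1.216 - 0.30 = 0.916 m
F = 1.3 * 0.916 = 1.1908 persons/s

1.1908 persons/s


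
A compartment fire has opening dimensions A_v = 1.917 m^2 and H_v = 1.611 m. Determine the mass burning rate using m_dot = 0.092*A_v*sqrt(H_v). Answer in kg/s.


sqrt(H_v) = 1.2693
m_dot = 0.092 * 1.917 * 1.2693 = 0.22385 kg/s

0.22385 kg/s


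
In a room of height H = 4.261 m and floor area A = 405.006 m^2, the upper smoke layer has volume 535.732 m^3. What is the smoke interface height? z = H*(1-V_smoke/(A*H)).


V/(A*H) = 0.31044
1 - 0.31044 = 0.68956
z = 4.261 * 0.68956 = 2.9382 m

2.9382 m


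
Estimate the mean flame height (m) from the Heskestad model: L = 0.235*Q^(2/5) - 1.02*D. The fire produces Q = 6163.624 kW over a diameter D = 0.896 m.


Q^(2/5) = 32.805
0.235 * Q^(2/5) = 7.7091
1.02 * D = 0.91392
L = 6.7952 m

6.7952 m


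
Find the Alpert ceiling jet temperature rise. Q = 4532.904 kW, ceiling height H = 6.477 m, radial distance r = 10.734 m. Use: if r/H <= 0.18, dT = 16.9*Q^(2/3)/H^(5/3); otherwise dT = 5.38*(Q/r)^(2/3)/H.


r/H = 10.734 / 6.477 = 1.6572
r/H > 0.18, so dT = 5.38*(Q/r)^(2/3)/H
Q/r = 422.29
(Q/r)^(2/3) = 56.287
dT = 5.38 * 56.287 / 6.477 = 46.754 K

46.754 K


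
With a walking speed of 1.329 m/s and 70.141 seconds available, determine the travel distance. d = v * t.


d = 1.329 * 70.141 = 93.217 m

93.217 m


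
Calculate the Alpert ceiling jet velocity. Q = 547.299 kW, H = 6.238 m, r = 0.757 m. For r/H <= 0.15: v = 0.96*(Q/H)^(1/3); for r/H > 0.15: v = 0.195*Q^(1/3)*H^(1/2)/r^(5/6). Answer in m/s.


r/H = 0.757 / 6.238 = 0.12135
r/H <= 0.15, so v = 0.96*(Q/H)^(1/3)
Q/H = 87.736
(Q/H)^(1/3) = 4.4435
v = 0.96 * 4.4435 = 4.2658 m/s

4.2658 m/s


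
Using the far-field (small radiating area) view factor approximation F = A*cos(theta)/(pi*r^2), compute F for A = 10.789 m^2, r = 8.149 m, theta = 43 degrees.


cos(43 deg) = 0.73135
pi*r^2 = 208.62
F = 10.789 * 0.73135 / 208.62 = 0.037822

0.037822


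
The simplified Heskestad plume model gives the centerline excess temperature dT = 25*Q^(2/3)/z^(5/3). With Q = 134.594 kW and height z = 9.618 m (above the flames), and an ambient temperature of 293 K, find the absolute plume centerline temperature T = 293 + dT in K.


Q^(2/3) = 26.263
z^(5/3) = 43.499
dT = 25 * 26.263 / 43.499 = 15.094 K
T = 293 + 15.094 = 308.09 K

308.09 K


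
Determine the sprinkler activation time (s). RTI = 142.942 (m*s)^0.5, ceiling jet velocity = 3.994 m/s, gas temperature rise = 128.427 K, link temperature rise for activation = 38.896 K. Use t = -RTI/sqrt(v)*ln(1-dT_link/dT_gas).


dT_link/dT_gas = 0.30286
ln(1 - 0.30286) = -0.36078
t = -142.942 / sqrt(3.994) * -0.36078 = 25.804 s

25.804 s


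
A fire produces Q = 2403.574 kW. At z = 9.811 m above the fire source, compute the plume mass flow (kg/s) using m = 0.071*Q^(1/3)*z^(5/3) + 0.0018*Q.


Q^(1/3) = 13.395
z^(5/3) = 44.963
First term = 0.071 * 13.395 * 44.963 = 42.763
Second term = 0.0018 * 2403.574 = 4.3264
m = 47.089 kg/s

47.089 kg/s


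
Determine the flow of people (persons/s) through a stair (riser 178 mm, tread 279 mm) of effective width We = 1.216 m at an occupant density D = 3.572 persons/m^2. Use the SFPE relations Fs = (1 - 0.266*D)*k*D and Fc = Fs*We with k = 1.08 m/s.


1 - 0.266*D = 1 - 0.266*3.572 = 0.049848
Fs = 0.049848 * 1.08 * 3.572 = 0.19230 persons/(s*m)
Fc = 0.19230 * 1.216 = 0.23384 persons/s

0.23384 persons/s


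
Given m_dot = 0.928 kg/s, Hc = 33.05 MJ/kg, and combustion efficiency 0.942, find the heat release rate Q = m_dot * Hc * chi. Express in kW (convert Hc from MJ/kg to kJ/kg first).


Hc = 33.05 MJ/kg = 33.05 * 1000 kJ/kg = 33050 kJ/kg
Q = 0.928 kg/s * 33050 kJ/kg * 0.942 = 28892 kW

28892 kW


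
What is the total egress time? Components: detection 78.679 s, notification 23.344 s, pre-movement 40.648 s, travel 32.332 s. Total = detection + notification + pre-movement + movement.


Total = 78.679 + 23.344 + 40.648 + 32.332 = 175.003 s

175.003 s


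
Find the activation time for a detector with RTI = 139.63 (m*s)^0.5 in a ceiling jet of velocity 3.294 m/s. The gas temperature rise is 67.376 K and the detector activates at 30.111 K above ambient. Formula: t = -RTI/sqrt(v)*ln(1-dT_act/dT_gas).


dT_act/dT_gas = 0.44691
ln(1 - 0.44691) = -0.59223
t = -139.63 / sqrt(3.294) * -0.59223 = 45.563 s

45.563 s


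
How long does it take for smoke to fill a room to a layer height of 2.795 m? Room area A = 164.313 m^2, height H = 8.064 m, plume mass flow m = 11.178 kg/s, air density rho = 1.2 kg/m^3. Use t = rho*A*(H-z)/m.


H - z = 5.269 m
t = 1.2 * 164.313 * 5.269 / 11.178 = 92.943 s

92.943 s


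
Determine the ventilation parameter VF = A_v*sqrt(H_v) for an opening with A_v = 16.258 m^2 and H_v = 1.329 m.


sqrt(H_v) = 1.1528
VF = 16.258 * 1.1528 = 18.743 m^(5/2)

18.743 m^(5/2)


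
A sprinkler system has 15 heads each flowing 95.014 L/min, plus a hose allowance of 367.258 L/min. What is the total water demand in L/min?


Sprinkler demand = 15 * 95.014 = 1425.21 L/min
Total = 1425.21 + 367.258 = 1792.468 L/min

1792.468 L/min


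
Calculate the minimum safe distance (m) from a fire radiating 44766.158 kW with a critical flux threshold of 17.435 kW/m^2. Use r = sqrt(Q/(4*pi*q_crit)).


4*pi*q_crit = 219.09
Q/(4*pi*q_crit) = 204.32
r = sqrt(204.32) = 14.294 m

14.294 m


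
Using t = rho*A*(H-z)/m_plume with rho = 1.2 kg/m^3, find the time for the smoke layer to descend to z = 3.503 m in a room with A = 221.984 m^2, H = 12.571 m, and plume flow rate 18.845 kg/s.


H - z = 9.068 m
t = 1.2 * 221.984 * 9.068 / 18.845 = 128.18 s

128.18 s


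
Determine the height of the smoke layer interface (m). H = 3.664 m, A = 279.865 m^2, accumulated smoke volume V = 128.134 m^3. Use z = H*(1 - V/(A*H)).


V/(A*H) = 0.12496
1 - 0.12496 = 0.87504
z = 3.664 * 0.87504 = 3.2062 m

3.2062 m


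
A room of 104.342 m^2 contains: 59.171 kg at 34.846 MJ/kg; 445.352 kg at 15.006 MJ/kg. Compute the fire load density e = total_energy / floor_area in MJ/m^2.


Total energy = 59.171*34.846 + 445.352*15.006
= 2061.873 + 6682.952
= 8744.825 MJ
e = 8744.825 / 104.342 = 83.809 MJ/m^2

83.809 MJ/m^2


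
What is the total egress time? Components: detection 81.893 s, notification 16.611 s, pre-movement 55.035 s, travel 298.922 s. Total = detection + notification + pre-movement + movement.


Total = 81.893 + 16.611 + 55.035 + 298.922 = 452.461 s

452.461 s


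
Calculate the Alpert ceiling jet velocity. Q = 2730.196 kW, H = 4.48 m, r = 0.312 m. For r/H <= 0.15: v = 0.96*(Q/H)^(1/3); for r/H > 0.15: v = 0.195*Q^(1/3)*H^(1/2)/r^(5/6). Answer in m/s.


r/H = 0.312 / 4.48 = 0.069643
r/H <= 0.15, so v = 0.96*(Q/H)^(1/3)
Q/H = 609.42
(Q/H)^(1/3) = 8.4782
v = 0.96 * 8.4782 = 8.1391 m/s

8.1391 m/s


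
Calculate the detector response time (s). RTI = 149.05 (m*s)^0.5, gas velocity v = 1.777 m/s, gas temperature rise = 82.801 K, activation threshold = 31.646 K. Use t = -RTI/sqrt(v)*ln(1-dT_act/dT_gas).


dT_act/dT_gas = 0.38219
ln(1 - 0.38219) = -0.48158
t = -149.05 / sqrt(1.777) * -0.48158 = 53.846 s

53.846 s


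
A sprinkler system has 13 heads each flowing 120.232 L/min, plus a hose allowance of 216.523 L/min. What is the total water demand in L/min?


Sprinkler demand = 13 * 120.232 = 1563.016 L/min
Total = 1563.016 + 216.523 = 1779.539 L/min

1779.539 L/min


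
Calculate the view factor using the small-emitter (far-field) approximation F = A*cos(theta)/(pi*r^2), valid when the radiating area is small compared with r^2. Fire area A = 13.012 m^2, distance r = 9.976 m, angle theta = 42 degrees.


cos(42 deg) = 0.74314
pi*r^2 = 312.65
F = 13.012 * 0.74314 / 312.65 = 0.030928

0.030928


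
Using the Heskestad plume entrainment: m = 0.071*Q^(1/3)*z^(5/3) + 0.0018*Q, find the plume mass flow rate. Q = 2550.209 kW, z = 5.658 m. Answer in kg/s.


Q^(1/3) = 13.662
z^(5/3) = 17.965
First term = 0.071 * 13.662 * 17.965 = 17.427
Second term = 0.0018 * 2550.209 = 4.5904
m = 22.017 kg/s

22.017 kg/s


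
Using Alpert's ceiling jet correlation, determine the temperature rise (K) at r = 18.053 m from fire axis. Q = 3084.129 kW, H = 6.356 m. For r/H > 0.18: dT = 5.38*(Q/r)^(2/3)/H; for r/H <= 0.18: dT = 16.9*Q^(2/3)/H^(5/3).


r/H = 18.053 / 6.356 = 2.8403
r/H > 0.18, so dT = 5.38*(Q/r)^(2/3)/H
Q/r = 170.84
(Q/r)^(2/3) = 30.789
dT = 5.38 * 30.789 / 6.356 = 26.061 K

26.061 K


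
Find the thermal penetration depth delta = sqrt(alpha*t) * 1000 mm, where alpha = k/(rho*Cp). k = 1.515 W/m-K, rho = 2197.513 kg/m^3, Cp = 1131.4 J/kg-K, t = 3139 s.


alpha = 1.515 / (2197.513 * 1131.4) = 6.0935e-07 m^2/s
alpha * t = 0.0019127
delta = sqrt(0.0019127) * 1000 = 43.735 mm

43.735 mm


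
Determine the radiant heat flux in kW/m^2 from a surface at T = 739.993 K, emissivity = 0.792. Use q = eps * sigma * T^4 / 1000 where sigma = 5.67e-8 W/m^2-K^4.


T^4 = 2.9985e+11
q = 0.792 * 5.67e-8 * 2.9985e+11 / 1000 = 13.465 kW/m^2

13.465 kW/m^2


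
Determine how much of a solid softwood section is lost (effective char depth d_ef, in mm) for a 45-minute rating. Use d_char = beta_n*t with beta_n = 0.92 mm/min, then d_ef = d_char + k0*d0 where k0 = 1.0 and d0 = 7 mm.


d_char = 0.92 * 45 = 41.4 mm
d_ef = 41.4 + 1.0*7 = 48.4 mm

48.4 mm


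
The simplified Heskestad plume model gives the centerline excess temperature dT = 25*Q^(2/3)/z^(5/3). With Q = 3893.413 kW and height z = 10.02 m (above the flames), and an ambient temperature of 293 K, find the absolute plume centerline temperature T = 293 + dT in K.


Q^(2/3) = 247.49
z^(5/3) = 46.571
dT = 25 * 247.49 / 46.571 = 132.86 K
T = 293 + 132.86 = 425.86 K

425.86 K


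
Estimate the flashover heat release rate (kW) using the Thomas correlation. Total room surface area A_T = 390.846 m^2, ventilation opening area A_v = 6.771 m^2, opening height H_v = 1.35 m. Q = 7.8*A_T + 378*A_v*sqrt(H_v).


7.8*A_T = 3048.6
sqrt(H_v) = 1.1619
378*A_v*sqrt(H_v) = 2973.8
Q = 3048.6 + 2973.8 = 6022.4 kW

6022.4 kW


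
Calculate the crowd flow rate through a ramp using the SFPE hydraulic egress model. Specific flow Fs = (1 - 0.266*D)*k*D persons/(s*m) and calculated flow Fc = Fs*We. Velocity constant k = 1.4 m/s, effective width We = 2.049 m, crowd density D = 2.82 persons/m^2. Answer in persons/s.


1 - 0.266*D = 1 - 0.266*2.82 = 0.24988
Fs = 0.24988 * 1.4 * 2.82 = 0.98653 persons/(s*m)
Fc = 0.98653 * 2.049 = 2.0214 persons/s

2.0214 persons/s


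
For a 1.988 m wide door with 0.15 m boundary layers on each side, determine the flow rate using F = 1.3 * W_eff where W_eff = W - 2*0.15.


W_eff = 1.988 - 0.30 = 1.688 m
F = 1.3 * 1.688 = 2.1944 persons/s

2.1944 persons/s


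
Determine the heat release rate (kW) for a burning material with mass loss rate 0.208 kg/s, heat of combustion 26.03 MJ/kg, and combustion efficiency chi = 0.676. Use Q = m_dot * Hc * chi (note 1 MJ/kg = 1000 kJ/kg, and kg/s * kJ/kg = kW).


Hc = 26.03 MJ/kg = 26.03 * 1000 kJ/kg = 26030 kJ/kg
Q = 0.208 kg/s * 26030 kJ/kg * 0.676 = 3660.0 kW

3660.0 kW


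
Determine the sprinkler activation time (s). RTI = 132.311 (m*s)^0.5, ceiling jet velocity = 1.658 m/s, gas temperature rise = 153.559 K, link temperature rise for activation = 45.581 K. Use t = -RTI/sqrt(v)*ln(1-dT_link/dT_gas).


dT_link/dT_gas = 0.29683
ln(1 - 0.29683) = -0.35216
t = -132.311 / sqrt(1.658) * -0.35216 = 36.186 s

36.186 s


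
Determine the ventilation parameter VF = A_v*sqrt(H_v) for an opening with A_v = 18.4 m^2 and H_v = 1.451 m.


sqrt(H_v) = 1.2046
VF = 18.4 * 1.2046 = 22.164 m^(5/2)

22.164 m^(5/2)


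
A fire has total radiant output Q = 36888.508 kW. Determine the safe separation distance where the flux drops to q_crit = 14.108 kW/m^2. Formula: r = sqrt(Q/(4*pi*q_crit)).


4*pi*q_crit = 177.29
Q/(4*pi*q_crit) = 208.07
r = sqrt(208.07) = 14.425 m

14.425 m


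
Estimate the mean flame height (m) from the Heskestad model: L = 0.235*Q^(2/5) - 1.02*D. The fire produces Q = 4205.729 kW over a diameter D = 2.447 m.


Q^(2/5) = 28.154
0.235 * Q^(2/5) = 6.6161
1.02 * D = 2.4959
L = 4.1202 m

4.1202 m


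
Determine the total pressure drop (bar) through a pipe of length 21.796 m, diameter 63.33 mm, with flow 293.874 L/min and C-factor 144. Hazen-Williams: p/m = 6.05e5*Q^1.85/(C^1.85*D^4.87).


Q^1.85 = 36821
C^1.85 = 9839.4
D^4.87 = 5.9407e+08
p/m = 0.0038111 bar/m
p_total = 0.0038111 * 21.796 = 0.083066 bar

0.083066 bar


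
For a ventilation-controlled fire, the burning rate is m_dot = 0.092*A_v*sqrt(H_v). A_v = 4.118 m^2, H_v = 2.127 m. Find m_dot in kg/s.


sqrt(H_v) = 1.4584
m_dot = 0.092 * 4.118 * 1.4584 = 0.55253 kg/s

0.55253 kg/s


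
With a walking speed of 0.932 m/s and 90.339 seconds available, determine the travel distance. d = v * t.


d = 0.932 * 90.339 = 84.196 m

84.196 m


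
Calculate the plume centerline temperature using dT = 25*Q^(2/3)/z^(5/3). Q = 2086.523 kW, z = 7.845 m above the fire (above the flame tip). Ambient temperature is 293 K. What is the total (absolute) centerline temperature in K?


Q^(2/3) = 163.29
z^(5/3) = 30.973
dT = 25 * 163.29 / 30.973 = 131.80 K
T = 293 + 131.80 = 424.80 K

424.80 K


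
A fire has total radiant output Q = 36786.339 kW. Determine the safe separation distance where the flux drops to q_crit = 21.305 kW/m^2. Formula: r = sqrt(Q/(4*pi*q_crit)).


4*pi*q_crit = 267.73
Q/(4*pi*q_crit) = 137.40
r = sqrt(137.40) = 11.722 m

11.722 m


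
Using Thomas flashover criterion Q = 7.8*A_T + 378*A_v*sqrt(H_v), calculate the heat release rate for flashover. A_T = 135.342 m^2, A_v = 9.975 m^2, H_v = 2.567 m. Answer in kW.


7.8*A_T = 1055.7
sqrt(H_v) = 1.6022
378*A_v*sqrt(H_v) = 6041.1
Q = 1055.7 + 6041.1 = 7096.8 kW

7096.8 kW


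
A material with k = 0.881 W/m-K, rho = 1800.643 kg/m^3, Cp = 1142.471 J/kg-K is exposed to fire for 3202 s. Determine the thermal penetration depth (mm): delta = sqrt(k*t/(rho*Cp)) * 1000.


alpha = 0.881 / (1800.643 * 1142.471) = 4.2826e-07 m^2/s
alpha * t = 0.0013713
delta = sqrt(0.0013713) * 1000 = 37.031 mm

37.031 mm


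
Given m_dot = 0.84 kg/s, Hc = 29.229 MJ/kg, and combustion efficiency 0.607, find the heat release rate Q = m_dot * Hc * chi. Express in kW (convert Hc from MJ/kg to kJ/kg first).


Hc = 29.229 MJ/kg = 29.229 * 1000 kJ/kg = 29229 kJ/kg
Q = 0.84 kg/s * 29229 kJ/kg * 0.607 = 14903 kW

14903 kW


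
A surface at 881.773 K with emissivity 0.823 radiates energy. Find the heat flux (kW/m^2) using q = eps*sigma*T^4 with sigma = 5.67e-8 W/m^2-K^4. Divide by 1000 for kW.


T^4 = 6.0454e+11
q = 0.823 * 5.67e-8 * 6.0454e+11 / 1000 = 28.210 kW/m^2

28.210 kW/m^2


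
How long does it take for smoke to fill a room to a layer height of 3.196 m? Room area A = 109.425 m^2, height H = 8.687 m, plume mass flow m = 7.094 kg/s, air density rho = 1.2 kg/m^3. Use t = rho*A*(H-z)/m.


H - z = 5.491 m
t = 1.2 * 109.425 * 5.491 / 7.094 = 101.64 s

101.64 s


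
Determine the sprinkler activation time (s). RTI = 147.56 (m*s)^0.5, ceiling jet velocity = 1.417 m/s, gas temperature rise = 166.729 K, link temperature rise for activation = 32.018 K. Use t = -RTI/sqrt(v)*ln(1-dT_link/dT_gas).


dT_link/dT_gas = 0.19204
ln(1 - 0.19204) = -0.21324
t = -147.56 / sqrt(1.417) * -0.21324 = 26.433 s

26.433 s


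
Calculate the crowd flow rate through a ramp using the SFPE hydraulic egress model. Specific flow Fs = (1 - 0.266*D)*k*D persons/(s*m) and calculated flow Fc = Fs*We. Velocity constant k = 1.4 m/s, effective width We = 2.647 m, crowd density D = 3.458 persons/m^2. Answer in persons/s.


1 - 0.266*D = 1 - 0.266*3.458 = 0.080172
Fs = 0.080172 * 1.4 * 3.458 = 0.38813 persons/(s*m)
Fc = 0.38813 * 2.647 = 1.0274 persons/s

1.0274 persons/s


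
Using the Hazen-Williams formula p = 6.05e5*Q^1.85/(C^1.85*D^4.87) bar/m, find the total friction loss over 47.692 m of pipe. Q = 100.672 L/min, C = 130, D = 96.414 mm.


Q^1.85 = 5074.4
C^1.85 = 8143.2
D^4.87 = 4.6000e+09
p/m = 8.1956e-05 bar/m
p_total = 8.1956e-05 * 47.692 = 0.0039086 bar

0.0039086 bar


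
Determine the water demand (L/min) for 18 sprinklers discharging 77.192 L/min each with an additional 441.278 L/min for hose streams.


Sprinkler demand = 18 * 77.192 = 1389.456 L/min
Total = 1389.456 + 441.278 = 1830.734 L/min

1830.734 L/min


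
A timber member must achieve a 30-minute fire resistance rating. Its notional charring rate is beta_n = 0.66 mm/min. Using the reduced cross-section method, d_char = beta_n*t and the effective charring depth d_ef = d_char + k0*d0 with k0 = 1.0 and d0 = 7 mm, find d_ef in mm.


d_char = 0.66 * 30 = 19.8 mm
d_ef = 19.8 + 1.0*7 = 26.8 mm

26.8 mm


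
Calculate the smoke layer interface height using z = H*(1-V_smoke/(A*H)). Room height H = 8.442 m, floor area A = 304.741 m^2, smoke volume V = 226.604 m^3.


V/(A*H) = 0.088083
1 - 0.088083 = 0.91192
z = 8.442 * 0.91192 = 7.6984 m

7.6984 m


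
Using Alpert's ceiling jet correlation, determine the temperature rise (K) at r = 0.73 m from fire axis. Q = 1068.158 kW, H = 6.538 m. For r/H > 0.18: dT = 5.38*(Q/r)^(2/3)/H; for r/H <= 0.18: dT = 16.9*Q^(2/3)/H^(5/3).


r/H = 0.73 / 6.538 = 0.11165
r/H <= 0.18, so dT = 16.9*Q^(2/3)/H^(5/3)
Q^(2/3) = 104.49
H^(5/3) = 22.860
dT = 16.9 * 104.49 / 22.860 = 77.251 K

77.251 K


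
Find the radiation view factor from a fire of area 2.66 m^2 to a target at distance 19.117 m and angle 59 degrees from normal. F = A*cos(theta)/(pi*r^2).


cos(59 deg) = 0.51504
pi*r^2 = 1148.1
F = 2.66 * 0.51504 / 1148.1 = 0.0011933

0.0011933


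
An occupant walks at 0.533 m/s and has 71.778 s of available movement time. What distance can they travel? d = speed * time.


d = 0.533 * 71.778 = 38.258 m

38.258 m


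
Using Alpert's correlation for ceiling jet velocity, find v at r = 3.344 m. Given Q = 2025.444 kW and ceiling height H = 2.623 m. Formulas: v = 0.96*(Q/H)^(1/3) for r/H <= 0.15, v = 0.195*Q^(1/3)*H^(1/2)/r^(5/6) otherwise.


r/H = 3.344 / 2.623 = 1.2749
r/H > 0.15, so v = 0.195*Q^(1/3)*H^(1/2)/r^(5/6)
Q^(1/3) = 12.652
H^(1/2) = 1.6196
r^(5/6) = 2.7346
v = 0.195 * 12.652 * 1.6196 / 2.7346 = 1.4612 m/s

1.4612 m/s


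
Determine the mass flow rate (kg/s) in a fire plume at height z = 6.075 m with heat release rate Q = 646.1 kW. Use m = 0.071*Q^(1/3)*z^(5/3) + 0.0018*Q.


Q^(1/3) = 8.6450
z^(5/3) = 20.226
First term = 0.071 * 8.6450 * 20.226 = 12.415
Second term = 0.0018 * 646.1 = 1.1630
m = 13.578 kg/s

13.578 kg/s


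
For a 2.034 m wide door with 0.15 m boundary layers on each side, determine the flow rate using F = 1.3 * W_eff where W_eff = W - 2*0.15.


W_eff = 2.034 - 0.30 = 1.734 m
F = 1.3 * 1.734 = 2.2542 persons/s

2.2542 persons/s


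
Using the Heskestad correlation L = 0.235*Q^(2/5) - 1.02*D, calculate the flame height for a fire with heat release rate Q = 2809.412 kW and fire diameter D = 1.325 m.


Q^(2/5) = 23.958
0.235 * Q^(2/5) = 5.6301
1.02 * D = 1.3515
L = 4.2786 m

4.2786 m


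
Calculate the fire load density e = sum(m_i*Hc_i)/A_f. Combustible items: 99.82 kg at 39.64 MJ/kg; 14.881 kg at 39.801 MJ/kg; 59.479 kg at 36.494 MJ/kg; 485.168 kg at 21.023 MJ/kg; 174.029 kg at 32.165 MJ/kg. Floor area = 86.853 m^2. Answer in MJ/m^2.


Total energy = 99.82*39.64 + 14.881*39.801 + 59.479*36.494 + 485.168*21.023 + 174.029*32.165
= 3956.865 + 592.2787 + 2170.627 + 10199.69 + 5597.643
= 22517.10 MJ
e = 22517.10 / 86.853 = 259.26 MJ/m^2

259.26 MJ/m^2
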